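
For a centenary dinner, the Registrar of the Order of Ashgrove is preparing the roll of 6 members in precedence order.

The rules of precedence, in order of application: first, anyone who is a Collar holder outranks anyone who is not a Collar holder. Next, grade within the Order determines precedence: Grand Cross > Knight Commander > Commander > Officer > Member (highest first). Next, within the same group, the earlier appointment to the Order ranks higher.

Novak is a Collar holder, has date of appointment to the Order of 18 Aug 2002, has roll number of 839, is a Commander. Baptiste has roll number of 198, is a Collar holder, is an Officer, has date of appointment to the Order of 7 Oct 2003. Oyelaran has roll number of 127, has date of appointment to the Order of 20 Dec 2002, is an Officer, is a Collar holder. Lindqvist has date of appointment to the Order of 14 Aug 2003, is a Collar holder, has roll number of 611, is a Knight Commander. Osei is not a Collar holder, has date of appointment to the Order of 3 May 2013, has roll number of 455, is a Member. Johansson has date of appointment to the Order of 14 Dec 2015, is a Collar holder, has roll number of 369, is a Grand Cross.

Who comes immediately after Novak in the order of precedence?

Oyelaran

By the first rule: Johansson, Lindqvist, Novak, Oyelaran and Baptiste (each a Collar holder); then Osei (not a Collar holder).
Among Johansson, Lindqvist, Novak, Oyelaran and Baptiste, by grade within the Order: Johansson (Grand Cross) before Lindqvist (Knight Commander) before Novak (Commander) before Oyelaran and Baptiste (Officer).
Among Oyelaran and Baptiste, by date of appointment to the Order (earlier first): Oyelaran (20 Dec 2002) before Baptiste (7 Oct 2003).
Order: Johansson, Lindqvist, Novak, Oyelaran, Baptiste, Osei.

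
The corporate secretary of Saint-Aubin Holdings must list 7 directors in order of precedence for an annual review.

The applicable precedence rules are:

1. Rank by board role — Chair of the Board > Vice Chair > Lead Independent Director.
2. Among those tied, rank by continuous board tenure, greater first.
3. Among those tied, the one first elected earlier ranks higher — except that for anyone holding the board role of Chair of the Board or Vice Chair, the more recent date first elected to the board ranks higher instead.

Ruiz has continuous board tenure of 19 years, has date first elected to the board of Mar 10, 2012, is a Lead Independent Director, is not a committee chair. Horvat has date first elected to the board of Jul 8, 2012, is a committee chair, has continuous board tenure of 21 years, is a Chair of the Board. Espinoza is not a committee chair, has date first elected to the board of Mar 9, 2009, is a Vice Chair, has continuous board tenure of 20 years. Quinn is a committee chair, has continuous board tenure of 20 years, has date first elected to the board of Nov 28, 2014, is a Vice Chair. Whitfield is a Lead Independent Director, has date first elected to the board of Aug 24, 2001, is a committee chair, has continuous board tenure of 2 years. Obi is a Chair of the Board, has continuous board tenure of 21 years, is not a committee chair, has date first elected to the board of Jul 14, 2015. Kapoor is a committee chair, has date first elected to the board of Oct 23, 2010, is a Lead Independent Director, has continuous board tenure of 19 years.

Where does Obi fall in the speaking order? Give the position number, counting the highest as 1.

By board role: Obi and Horvat (Chair of the Board); then Quinn and Espinoza (Vice Chair); then Kapoor, Ruiz and Whitfield (Lead Independent Director).
Obi and Horvat both have continuous board tenure 21 years, so the next rule applies.
Among Obi and Horvat, by date first elected to the board (later first) (reversed rule for this group): Obi (Jul 14, 2015) before Horvat (Jul 8, 2012).
Quinn and Espinoza both have continuous board tenure 20 years, so the next rule applies.
Among Quinn and Espinoza, by date first elected to the board (later first) (reversed rule for this group): Quinn (Nov 28, 2014) before Espinoza (Mar 9, 2009).
Among Kapoor, Ruiz and Whitfield, by continuous board tenure (higher first): Kapoor and Ruiz (19 years) before Whitfield (2 years).
Among Kapoor and Ruiz, by date first elected to the board (earlier first): Kapoor (Oct 23, 2010) before Ruiz (Mar 10, 2012).
Order: Obi, Horvat, Quinn, Espinoza, Kapoor, Ruiz, Whitfield. So position 1.

1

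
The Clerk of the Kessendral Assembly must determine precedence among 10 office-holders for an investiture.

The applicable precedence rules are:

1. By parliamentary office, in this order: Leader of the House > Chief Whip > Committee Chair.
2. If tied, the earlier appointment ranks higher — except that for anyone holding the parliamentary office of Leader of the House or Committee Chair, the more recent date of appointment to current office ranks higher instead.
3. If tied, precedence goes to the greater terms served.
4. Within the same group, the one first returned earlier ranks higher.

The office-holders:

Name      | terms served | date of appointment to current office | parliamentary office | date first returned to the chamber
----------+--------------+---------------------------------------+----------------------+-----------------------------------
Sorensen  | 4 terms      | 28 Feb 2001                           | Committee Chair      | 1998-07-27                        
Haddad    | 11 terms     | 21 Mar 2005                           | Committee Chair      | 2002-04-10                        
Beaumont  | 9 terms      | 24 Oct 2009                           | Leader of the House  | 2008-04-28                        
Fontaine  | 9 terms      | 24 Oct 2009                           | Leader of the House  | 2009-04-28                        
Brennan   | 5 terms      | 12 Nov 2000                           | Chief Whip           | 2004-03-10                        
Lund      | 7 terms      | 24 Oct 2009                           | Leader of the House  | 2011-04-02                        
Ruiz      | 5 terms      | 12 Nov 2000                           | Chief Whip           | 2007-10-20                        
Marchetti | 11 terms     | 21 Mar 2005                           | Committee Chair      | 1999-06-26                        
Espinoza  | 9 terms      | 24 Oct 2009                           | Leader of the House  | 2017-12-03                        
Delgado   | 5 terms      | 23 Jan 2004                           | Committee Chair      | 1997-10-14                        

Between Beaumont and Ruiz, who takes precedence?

Beaumont

By parliamentary office: Beaumont, Fontaine, Espinoza and Lund (Leader of the House); then Brennan and Ruiz (Chief Whip); then Marchetti, Haddad, Delgado and Sorensen (Committee Chair).
Beaumont, Fontaine, Espinoza and Lund all have date of appointment to current office 24 Oct 2009, so the next rule applies.
Among Beaumont, Fontaine, Espinoza and Lund, by terms served (higher first): Beaumont, Fontaine and Espinoza (9 terms) before Lund (7 terms).
Among Beaumont, Fontaine and Espinoza, by date first returned to the chamber (earlier first): Beaumont (2008-04-28) before Fontaine (2009-04-28) before Espinoza (2017-12-03).
Brennan and Ruiz both have date of appointment to current office 12 Nov 2000, so the next rule applies.
Brennan and Ruiz both have terms served 5 terms, so the next rule applies.
Among Brennan and Ruiz, by date first returned to the chamber (earlier first): Brennan (2004-03-10) before Ruiz (2007-10-20).
Among Marchetti, Haddad, Delgado and Sorensen, by date of appointment to current office (later first) (reversed rule for this group): Marchetti and Haddad (21 Mar 2005) before Delgado (23 Jan 2004) before Sorensen (28 Feb 2001).
Marchetti and Haddad both have terms served 11 terms, so the next rule applies.
Among Marchetti and Haddad, by date first returned to the chamber (earlier first): Marchetti (1999-06-26) before Haddad (2002-04-10).
So Beaumont takes precedence.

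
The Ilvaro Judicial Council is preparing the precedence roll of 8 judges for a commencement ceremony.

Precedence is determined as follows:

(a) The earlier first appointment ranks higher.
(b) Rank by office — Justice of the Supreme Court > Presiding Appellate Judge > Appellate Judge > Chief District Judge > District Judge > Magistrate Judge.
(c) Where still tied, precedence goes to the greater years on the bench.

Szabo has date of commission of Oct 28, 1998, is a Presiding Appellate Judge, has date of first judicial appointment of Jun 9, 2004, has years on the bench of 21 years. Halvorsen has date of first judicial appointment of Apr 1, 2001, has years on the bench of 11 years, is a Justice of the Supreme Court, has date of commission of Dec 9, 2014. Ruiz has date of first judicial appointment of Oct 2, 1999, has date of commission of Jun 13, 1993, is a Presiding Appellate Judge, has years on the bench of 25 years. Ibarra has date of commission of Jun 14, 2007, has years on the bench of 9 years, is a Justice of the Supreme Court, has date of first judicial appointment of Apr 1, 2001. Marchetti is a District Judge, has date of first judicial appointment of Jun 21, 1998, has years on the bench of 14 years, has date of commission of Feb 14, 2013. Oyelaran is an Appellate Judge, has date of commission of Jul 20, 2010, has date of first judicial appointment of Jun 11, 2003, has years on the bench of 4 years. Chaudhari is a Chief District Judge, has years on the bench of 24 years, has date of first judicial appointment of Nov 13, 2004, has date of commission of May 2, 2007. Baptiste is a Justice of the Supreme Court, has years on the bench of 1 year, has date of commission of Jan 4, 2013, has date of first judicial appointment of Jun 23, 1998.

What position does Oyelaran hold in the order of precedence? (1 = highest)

6

By date of first judicial appointment (earlier first): Marchetti (Jun 21, 1998); then Baptiste (Jun 23, 1998); then Ruiz (Oct 2, 1999); then Halvorsen and Ibarra (both Apr 1, 2001); then Oyelaran (Jun 11, 2003); then Szabo (Jun 9, 2004); then Chaudhari (Nov 13, 2004).
Halvorsen and Ibarra are each Justice of the Supreme Court, so the next rule applies.
Among Halvorsen and Ibarra, by years on the bench (higher first): Halvorsen (11 years) before Ibarra (9 years).
Order: Marchetti, Baptiste, Ruiz, Halvorsen, Ibarra, Oyelaran, Szabo, Chaudhari. So position 6.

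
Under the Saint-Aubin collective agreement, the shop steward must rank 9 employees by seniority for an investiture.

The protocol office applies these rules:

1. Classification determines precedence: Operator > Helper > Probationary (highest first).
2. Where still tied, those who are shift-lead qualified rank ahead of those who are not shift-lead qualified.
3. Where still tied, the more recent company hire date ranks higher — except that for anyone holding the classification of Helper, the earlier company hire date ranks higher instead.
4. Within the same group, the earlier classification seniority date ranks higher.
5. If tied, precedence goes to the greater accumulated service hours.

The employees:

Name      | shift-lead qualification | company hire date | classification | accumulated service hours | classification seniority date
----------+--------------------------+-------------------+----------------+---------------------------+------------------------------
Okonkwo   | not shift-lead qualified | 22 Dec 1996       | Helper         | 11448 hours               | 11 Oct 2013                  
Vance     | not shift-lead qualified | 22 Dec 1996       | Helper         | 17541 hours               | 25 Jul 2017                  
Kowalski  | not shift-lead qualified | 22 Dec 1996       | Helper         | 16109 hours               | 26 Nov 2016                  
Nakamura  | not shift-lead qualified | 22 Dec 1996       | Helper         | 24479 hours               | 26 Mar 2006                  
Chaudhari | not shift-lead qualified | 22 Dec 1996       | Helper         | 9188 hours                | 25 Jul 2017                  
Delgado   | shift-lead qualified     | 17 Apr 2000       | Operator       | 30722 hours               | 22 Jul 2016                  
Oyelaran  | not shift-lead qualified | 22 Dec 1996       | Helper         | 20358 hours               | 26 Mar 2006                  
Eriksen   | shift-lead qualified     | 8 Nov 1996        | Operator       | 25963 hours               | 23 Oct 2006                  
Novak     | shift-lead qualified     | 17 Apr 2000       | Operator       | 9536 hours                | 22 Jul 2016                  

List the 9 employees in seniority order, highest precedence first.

Delgado, Novak, Eriksen, Nakamura, Oyelaran, Okonkwo, Kowalski, Vance, Chaudhari

By classification: Delgado, Novak and Eriksen (Operator); then Nakamura, Oyelaran, Okonkwo, Kowalski, Vance and Chaudhari (Helper).
Delgado, Novak and Eriksen are each shift-lead qualified, so the next rule applies.
Among Delgado, Novak and Eriksen, by company hire date (later first): Delgado and Novak (17 Apr 2000) before Eriksen (8 Nov 1996).
Delgado and Novak both have classification seniority date 22 Jul 2016, so the next rule applies.
Among Delgado and Novak, by accumulated service hours (higher first): Delgado (30722 hours) before Novak (9536 hours).
Nakamura, Oyelaran, Okonkwo, Kowalski, Vance and Chaudhari are each not shift-lead qualified, so the next rule applies.
Nakamura, Oyelaran, Okonkwo, Kowalski, Vance and Chaudhari all have company hire date 22 Dec 1996, so the next rule applies.
Among Nakamura, Oyelaran, Okonkwo, Kowalski, Vance and Chaudhari, by classification seniority date (earlier first): Nakamura and Oyelaran (26 Mar 2006) before Okonkwo (11 Oct 2013) before Kowalski (26 Nov 2016) before Vance and Chaudhari (25 Jul 2017).
Among Nakamura and Oyelaran, by accumulated service hours (higher first): Nakamura (24479 hours) before Oyelaran (20358 hours).
Among Vance and Chaudhari, by accumulated service hours (higher first): Vance (17541 hours) before Chaudhari (9188 hours).
Full order: Delgado, Novak, Eriksen, Nakamura, Oyelaran, Okonkwo, Kowalski, Vance, Chaudhari.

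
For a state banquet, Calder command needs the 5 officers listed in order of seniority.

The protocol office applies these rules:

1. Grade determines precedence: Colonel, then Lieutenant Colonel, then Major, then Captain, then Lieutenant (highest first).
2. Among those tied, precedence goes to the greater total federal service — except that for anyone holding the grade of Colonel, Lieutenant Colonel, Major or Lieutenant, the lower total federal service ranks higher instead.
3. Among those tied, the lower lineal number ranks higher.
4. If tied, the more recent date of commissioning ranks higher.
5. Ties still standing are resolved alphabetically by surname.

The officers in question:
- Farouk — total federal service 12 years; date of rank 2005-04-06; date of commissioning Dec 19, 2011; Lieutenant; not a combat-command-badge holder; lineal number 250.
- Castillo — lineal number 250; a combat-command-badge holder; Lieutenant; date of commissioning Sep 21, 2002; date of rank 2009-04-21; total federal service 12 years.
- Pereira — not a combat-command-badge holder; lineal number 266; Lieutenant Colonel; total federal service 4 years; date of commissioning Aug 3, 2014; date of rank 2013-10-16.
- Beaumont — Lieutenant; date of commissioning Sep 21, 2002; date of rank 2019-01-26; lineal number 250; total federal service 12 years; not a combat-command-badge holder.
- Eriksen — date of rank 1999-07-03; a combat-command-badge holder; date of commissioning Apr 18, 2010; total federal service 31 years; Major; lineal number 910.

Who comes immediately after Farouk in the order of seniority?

Beaumont

By grade: Pereira (Lieutenant Colonel); then Eriksen (Major); then Farouk, Beaumont and Castillo (Lieutenant).
Farouk, Beaumont and Castillo all have total federal service 12 years, so the next rule applies.
Farouk, Beaumont and Castillo all have lineal number 250, so the next rule applies.
Among Farouk, Beaumont and Castillo, by date of commissioning (later first): Farouk (Dec 19, 2011) before Beaumont and Castillo (Sep 21, 2002).
Among Beaumont and Castillo, alphabetically by surname: Beaumont before Castillo.
Order: Pereira, Eriksen, Farouk, Beaumont, Castillo.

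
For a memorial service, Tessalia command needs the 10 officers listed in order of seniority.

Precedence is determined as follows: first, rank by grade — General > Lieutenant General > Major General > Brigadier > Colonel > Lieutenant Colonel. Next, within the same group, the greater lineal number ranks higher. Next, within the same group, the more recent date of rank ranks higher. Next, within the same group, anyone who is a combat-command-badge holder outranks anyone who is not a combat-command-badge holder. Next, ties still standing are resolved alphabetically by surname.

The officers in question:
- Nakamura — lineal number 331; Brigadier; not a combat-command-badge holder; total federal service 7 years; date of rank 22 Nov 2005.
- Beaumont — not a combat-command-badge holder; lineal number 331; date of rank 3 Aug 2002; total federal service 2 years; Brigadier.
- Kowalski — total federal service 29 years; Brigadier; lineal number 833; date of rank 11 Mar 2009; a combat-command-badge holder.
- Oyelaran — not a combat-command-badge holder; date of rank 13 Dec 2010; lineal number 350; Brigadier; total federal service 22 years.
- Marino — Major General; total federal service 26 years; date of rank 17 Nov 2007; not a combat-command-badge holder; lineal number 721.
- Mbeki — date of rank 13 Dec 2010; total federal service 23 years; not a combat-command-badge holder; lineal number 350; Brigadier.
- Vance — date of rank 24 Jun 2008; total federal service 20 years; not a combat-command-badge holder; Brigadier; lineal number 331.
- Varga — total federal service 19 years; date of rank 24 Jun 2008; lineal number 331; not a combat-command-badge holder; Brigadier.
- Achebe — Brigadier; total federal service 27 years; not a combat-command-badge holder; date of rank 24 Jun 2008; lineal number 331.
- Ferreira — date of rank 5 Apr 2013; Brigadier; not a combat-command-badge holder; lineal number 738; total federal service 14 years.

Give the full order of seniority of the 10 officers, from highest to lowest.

By grade: Marino (Major General); then Kowalski, Ferreira, Mbeki, Oyelaran, Achebe, Vance, Varga, Nakamura and Beaumont (Brigadier).
Among Kowalski, Ferreira, Mbeki, Oyelaran, Achebe, Vance, Varga, Nakamura and Beaumont, by lineal number (higher first): Kowalski (833) before Ferreira (738) before Mbeki and Oyelaran (350) before Achebe, Vance, Varga, Nakamura and Beaumont (331).
Mbeki and Oyelaran both have date of rank 13 Dec 2010, so the next rule applies.
Mbeki and Oyelaran are each not a combat-command-badge holder, so the next rule applies.
Among Mbeki and Oyelaran, alphabetically by surname: Mbeki before Oyelaran.
Among Achebe, Vance, Varga, Nakamura and Beaumont, by date of rank (later first): Achebe, Vance and Varga (24 Jun 2008) before Nakamura (22 Nov 2005) before Beaumont (3 Aug 2002).
Achebe, Vance and Varga are each not a combat-command-badge holder, so the next rule applies.
Among Achebe, Vance and Varga, alphabetically by surname: Achebe before Vance before Varga.
Full order: Marino, Kowalski, Ferreira, Mbeki, Oyelaran, Achebe, Vance, Varga, Nakamura, Beaumont.

Marino, Kowalski, Ferreira, Mbeki, Oyelaran, Achebe, Vance, Varga, Nakamura, Beaumont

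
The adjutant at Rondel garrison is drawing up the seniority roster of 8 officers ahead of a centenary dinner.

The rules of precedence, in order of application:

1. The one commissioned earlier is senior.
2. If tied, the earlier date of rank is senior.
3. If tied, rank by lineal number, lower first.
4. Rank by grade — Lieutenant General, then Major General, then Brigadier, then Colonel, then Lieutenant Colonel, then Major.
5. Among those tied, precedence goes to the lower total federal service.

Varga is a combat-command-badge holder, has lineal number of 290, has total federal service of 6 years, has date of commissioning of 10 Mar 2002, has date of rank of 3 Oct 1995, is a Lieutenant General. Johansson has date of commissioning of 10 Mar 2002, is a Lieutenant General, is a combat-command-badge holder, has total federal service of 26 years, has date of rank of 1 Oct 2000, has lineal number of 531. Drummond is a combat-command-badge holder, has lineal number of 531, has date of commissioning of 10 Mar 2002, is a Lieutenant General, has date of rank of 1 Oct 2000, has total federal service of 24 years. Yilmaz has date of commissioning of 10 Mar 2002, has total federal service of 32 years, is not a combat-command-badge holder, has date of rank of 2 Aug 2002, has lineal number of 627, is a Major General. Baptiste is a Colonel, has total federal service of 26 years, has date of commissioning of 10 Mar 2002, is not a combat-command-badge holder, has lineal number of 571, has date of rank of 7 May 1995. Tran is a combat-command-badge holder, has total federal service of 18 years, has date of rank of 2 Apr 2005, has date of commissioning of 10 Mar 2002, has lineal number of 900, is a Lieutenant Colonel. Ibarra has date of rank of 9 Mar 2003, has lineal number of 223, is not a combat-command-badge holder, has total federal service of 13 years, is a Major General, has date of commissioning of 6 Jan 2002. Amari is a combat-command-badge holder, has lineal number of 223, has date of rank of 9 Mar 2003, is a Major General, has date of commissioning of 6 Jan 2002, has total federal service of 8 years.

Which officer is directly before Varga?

By date of commissioning (earlier first): Amari and Ibarra (both 6 Jan 2002); then Baptiste, Varga, Drummond, Johansson, Yilmaz and Tran (each 10 Mar 2002).
Amari and Ibarra both have date of rank 9 Mar 2003, so the next rule applies.
Amari and Ibarra both have lineal number 223, so the next rule applies.
Amari and Ibarra are each Major General, so the next rule applies.
Among Amari and Ibarra, by total federal service (lower first): Amari (8 years) before Ibarra (13 years).
Among Baptiste, Varga, Drummond, Johansson, Yilmaz and Tran, by date of rank (earlier first): Baptiste (7 May 1995) before Varga (3 Oct 1995) before Drummond and Johansson (1 Oct 2000) before Yilmaz (2 Aug 2002) before Tran (2 Apr 2005).
Drummond and Johansson both have lineal number 531, so the next rule applies.
Drummond and Johansson are each Lieutenant General, so the next rule applies.
Among Drummond and Johansson, by total federal service (lower first): Drummond (24 years) before Johansson (26 years).
Order: Amari, Ibarra, Baptiste, Varga, Drummond, Johansson, Yilmaz, Tran.

Baptiste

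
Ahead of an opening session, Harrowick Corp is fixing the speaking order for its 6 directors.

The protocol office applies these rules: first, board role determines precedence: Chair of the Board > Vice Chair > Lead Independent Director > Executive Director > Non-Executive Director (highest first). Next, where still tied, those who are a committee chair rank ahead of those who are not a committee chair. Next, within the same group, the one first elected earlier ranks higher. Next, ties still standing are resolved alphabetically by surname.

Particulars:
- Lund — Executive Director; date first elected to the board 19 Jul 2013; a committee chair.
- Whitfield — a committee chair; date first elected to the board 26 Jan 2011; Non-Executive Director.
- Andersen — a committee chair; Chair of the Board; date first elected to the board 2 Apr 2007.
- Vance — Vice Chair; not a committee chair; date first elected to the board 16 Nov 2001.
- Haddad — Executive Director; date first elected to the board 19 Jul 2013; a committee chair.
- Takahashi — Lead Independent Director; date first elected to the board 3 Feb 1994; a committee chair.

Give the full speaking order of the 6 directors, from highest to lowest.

By board role: Andersen (Chair of the Board); then Vance (Vice Chair); then Takahashi (Lead Independent Director); then Haddad and Lund (Executive Director); then Whitfield (Non-Executive Director).
Haddad and Lund are each a committee chair, so the next rule applies.
Haddad and Lund both have date first elected to the board 19 Jul 2013, so the next rule applies.
Among Haddad and Lund, alphabetically by surname: Haddad before Lund.
Full order: Andersen, Vance, Takahashi, Haddad, Lund, Whitfield.

Andersen, Vance, Takahashi, Haddad, Lund, Whitfield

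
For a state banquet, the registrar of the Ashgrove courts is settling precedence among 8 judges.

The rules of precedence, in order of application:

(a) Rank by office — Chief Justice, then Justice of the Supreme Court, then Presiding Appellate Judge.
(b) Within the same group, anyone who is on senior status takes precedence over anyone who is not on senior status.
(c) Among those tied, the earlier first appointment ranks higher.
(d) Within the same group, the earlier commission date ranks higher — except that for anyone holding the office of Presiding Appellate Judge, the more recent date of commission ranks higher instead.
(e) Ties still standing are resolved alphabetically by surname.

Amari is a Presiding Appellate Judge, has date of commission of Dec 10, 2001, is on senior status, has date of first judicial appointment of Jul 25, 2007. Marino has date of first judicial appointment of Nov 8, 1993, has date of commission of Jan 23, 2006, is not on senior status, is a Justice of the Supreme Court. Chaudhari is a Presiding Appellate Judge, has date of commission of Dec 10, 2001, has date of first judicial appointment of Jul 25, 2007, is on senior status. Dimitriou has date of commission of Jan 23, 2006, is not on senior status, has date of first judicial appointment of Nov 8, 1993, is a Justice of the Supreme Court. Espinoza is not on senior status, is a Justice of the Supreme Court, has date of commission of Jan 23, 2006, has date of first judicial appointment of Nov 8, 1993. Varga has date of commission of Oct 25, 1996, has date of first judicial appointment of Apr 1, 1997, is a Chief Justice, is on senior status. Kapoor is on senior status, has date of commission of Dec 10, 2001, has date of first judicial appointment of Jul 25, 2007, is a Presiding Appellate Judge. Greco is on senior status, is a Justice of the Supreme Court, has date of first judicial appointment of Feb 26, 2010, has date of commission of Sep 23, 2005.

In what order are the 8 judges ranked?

Varga, Greco, Dimitriou, Espinoza, Marino, Amari, Chaudhari, Kapoor

By office: Varga (Chief Justice); then Greco, Dimitriou, Espinoza and Marino (Justice of the Supreme Court); then Amari, Chaudhari and Kapoor (Presiding Appellate Judge).
Among Greco, Dimitriou, Espinoza and Marino, on senior status before not on senior status: Greco (on senior status) before Dimitriou, Espinoza and Marino (not on senior status).
Dimitriou, Espinoza and Marino all have date of first judicial appointment Nov 8, 1993, so the next rule applies.
Dimitriou, Espinoza and Marino all have date of commission Jan 23, 2006, so the next rule applies.
Among Dimitriou, Espinoza and Marino, alphabetically by surname: Dimitriou before Espinoza before Marino.
Amari, Chaudhari and Kapoor are each on senior status, so the next rule applies.
Amari, Chaudhari and Kapoor all have date of first judicial appointment Jul 25, 2007, so the next rule applies.
Amari, Chaudhari and Kapoor all have date of commission Dec 10, 2001, so the next rule applies.
Among Amari, Chaudhari and Kapoor, alphabetically by surname: Amari before Chaudhari before Kapoor.
Full order: Varga, Greco, Dimitriou, Espinoza, Marino, Amari, Chaudhari, Kapoor.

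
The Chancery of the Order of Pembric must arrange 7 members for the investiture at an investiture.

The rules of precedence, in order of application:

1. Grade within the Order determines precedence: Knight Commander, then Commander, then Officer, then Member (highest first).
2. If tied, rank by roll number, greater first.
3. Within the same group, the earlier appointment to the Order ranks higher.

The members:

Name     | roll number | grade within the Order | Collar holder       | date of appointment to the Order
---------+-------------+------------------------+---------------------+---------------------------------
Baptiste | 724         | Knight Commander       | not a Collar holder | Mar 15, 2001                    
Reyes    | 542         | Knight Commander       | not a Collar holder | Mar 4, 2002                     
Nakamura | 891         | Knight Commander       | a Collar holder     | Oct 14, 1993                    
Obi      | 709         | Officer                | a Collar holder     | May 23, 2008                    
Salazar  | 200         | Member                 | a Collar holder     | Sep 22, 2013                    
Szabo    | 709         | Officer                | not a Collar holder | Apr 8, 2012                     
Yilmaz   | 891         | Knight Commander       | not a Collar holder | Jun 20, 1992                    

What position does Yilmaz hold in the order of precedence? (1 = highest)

1

By grade within the Order: Yilmaz, Nakamura, Baptiste and Reyes (Knight Commander); then Obi and Szabo (Officer); then Salazar (Member).
Among Yilmaz, Nakamura, Baptiste and Reyes, by roll number (higher first): Yilmaz and Nakamura (891) before Baptiste (724) before Reyes (542).
Among Yilmaz and Nakamura, by date of appointment to the Order (earlier first): Yilmaz (Jun 20, 1992) before Nakamura (Oct 14, 1993).
Obi and Szabo both have roll number 709, so the next rule applies.
Among Obi and Szabo, by date of appointment to the Order (earlier first): Obi (May 23, 2008) before Szabo (Apr 8, 2012).
Order: Yilmaz, Nakamura, Baptiste, Reyes, Obi, Szabo, Salazar. So position 1.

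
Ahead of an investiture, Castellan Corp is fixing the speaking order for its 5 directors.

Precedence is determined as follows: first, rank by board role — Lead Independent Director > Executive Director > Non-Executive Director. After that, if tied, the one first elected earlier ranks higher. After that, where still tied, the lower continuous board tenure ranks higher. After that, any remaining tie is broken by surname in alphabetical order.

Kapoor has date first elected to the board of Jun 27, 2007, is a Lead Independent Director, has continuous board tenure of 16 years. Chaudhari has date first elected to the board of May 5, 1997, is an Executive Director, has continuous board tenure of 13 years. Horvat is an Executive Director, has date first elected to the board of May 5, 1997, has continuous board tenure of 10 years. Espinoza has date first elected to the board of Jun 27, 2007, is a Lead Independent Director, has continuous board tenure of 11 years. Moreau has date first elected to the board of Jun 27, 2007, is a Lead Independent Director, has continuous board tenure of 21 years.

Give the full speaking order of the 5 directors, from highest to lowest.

By board role: Espinoza, Kapoor and Moreau (Lead Independent Director); then Horvat and Chaudhari (Executive Director).
Espinoza, Kapoor and Moreau all have date first elected to the board Jun 27, 2007, so the next rule applies.
Among Espinoza, Kapoor and Moreau, by continuous board tenure (lower first): Espinoza (11 years) before Kapoor (16 years) before Moreau (21 years).
Horvat and Chaudhari both have date first elected to the board May 5, 1997, so the next rule applies.
Among Horvat and Chaudhari, by continuous board tenure (lower first): Horvat (10 years) before Chaudhari (13 years).
Full order: Espinoza, Kapoor, Moreau, Horvat, Chaudhari.

Espinoza, Kapoor, Moreau, Horvat, Chaudhari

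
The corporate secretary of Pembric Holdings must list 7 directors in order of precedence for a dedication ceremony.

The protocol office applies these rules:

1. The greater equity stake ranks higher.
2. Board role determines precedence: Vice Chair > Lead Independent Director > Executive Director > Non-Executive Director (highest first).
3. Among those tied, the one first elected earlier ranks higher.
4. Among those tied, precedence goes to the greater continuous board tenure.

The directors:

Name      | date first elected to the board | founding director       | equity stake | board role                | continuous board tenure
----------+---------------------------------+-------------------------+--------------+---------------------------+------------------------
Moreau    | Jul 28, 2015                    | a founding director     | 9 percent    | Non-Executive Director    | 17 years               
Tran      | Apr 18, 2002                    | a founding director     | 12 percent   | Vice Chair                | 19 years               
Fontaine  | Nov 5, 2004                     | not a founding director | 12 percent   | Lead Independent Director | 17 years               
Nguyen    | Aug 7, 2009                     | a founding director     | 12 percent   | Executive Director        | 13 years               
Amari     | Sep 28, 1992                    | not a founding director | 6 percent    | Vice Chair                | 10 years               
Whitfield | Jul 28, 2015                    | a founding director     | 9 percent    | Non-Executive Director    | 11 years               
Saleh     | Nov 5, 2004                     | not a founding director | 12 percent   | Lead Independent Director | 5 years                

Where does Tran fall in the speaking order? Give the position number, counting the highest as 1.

1

By equity stake (higher first): Tran, Fontaine, Saleh and Nguyen (each 12 percent); then Moreau and Whitfield (both 9 percent); then Amari (6 percent).
Among Tran, Fontaine, Saleh and Nguyen, by board role: Tran (Vice Chair) before Fontaine and Saleh (Lead Independent Director) before Nguyen (Executive Director).
Fontaine and Saleh both have date first elected to the board Nov 5, 2004, so the next rule applies.
Among Fontaine and Saleh, by continuous board tenure (higher first): Fontaine (17 years) before Saleh (5 years).
Moreau and Whitfield are each Non-Executive Director, so the next rule applies.
Moreau and Whitfield both have date first elected to the board Jul 28, 2015, so the next rule applies.
Among Moreau and Whitfield, by continuous board tenure (higher first): Moreau (17 years) before Whitfield (11 years).
Order: Tran, Fontaine, Saleh, Nguyen, Moreau, Whitfield, Amari. So position 1.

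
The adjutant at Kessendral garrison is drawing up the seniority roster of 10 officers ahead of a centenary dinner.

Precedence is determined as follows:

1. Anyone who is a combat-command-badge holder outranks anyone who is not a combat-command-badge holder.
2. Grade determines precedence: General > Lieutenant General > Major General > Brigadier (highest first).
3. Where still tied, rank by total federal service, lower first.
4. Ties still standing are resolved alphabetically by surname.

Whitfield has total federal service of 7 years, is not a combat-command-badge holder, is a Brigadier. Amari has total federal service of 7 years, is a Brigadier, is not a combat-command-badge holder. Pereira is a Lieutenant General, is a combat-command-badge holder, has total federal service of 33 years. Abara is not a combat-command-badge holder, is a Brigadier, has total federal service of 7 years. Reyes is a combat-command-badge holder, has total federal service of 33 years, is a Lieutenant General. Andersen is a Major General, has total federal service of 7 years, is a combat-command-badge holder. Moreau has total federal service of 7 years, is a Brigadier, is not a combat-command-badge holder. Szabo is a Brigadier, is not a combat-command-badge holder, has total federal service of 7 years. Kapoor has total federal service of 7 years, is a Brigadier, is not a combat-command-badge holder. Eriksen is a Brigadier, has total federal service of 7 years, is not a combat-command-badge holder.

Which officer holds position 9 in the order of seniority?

Szabo

By the first rule: Pereira, Reyes and Andersen (each a combat-command-badge holder); then Abara, Amari, Eriksen, Kapoor, Moreau, Szabo and Whitfield (each not a combat-command-badge holder).
Among Pereira, Reyes and Andersen, by grade: Pereira and Reyes (Lieutenant General) before Andersen (Major General).
Pereira and Reyes both have total federal service 33 years, so the next rule applies.
Among Pereira and Reyes, alphabetically by surname: Pereira before Reyes.
Abara, Amari, Eriksen, Kapoor, Moreau, Szabo and Whitfield are each Brigadier, so the next rule applies.
Abara, Amari, Eriksen, Kapoor, Moreau, Szabo and Whitfield all have total federal service 7 years, so the next rule applies.
Among Abara, Amari, Eriksen, Kapoor, Moreau, Szabo and Whitfield, alphabetically by surname: Abara before Amari before Eriksen before Kapoor before Moreau before Szabo before Whitfield.
Order: Pereira, Reyes, Andersen, Abara, Amari, Eriksen, Kapoor, Moreau, Szabo, Whitfield.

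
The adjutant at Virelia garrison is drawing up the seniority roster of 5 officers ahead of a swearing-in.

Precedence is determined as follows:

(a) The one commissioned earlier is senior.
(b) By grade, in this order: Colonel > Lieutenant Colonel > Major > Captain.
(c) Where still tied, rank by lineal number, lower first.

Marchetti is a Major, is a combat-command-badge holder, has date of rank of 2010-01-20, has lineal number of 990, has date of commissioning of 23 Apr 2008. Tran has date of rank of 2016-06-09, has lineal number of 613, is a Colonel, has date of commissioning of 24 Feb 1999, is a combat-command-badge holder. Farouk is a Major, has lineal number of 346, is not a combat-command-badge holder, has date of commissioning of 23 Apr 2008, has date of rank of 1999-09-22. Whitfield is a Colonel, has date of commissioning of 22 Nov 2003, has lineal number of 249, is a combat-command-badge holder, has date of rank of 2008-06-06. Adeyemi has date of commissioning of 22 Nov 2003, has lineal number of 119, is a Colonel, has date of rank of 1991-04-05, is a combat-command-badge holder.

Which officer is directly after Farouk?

Marchetti

By date of commissioning (earlier first): Tran (24 Feb 1999); then Adeyemi and Whitfield (both 22 Nov 2003); then Farouk and Marchetti (both 23 Apr 2008).
Adeyemi and Whitfield are each Colonel, so the next rule applies.
Among Adeyemi and Whitfield, by lineal number (lower first): Adeyemi (119) before Whitfield (249).
Farouk and Marchetti are each Major, so the next rule applies.
Among Farouk and Marchetti, by lineal number (lower first): Farouk (346) before Marchetti (990).
Order: Tran, Adeyemi, Whitfield, Farouk, Marchetti.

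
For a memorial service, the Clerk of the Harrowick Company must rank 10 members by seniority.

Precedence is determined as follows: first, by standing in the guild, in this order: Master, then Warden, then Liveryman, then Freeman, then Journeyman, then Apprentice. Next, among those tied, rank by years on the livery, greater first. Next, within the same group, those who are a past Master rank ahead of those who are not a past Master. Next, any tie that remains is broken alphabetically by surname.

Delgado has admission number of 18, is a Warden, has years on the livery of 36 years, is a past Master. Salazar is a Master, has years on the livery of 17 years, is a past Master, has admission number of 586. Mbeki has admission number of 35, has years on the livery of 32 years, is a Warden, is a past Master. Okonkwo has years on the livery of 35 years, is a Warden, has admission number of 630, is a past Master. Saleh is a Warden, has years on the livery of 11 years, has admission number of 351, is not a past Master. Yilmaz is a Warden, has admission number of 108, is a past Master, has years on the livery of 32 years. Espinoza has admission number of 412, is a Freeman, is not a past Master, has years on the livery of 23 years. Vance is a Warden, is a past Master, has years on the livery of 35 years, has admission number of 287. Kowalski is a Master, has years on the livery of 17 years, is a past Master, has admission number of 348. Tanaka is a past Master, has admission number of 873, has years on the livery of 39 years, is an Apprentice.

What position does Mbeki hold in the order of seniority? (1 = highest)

By standing in the guild: Kowalski and Salazar (Master); then Delgado, Okonkwo, Vance, Mbeki, Yilmaz and Saleh (Warden); then Espinoza (Freeman); then Tanaka (Apprentice).
Kowalski and Salazar both have years on the livery 17 years, so the next rule applies.
Kowalski and Salazar are each a past Master, so the next rule applies.
Among Kowalski and Salazar, alphabetically by surname: Kowalski before Salazar.
Among Delgado, Okonkwo, Vance, Mbeki, Yilmaz and Saleh, by years on the livery (higher first): Delgado (36 years) before Okonkwo and Vance (35 years) before Mbeki and Yilmaz (32 years) before Saleh (11 years).
Okonkwo and Vance are each a past Master, so the next rule applies.
Among Okonkwo and Vance, alphabetically by surname: Okonkwo before Vance.
Mbeki and Yilmaz are each a past Master, so the next rule applies.
Among Mbeki and Yilmaz, alphabetically by surname: Mbeki before Yilmaz.
Order: Kowalski, Salazar, Delgado, Okonkwo, Vance, Mbeki, Yilmaz, Saleh, Espinoza, Tanaka. So position 6.

6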